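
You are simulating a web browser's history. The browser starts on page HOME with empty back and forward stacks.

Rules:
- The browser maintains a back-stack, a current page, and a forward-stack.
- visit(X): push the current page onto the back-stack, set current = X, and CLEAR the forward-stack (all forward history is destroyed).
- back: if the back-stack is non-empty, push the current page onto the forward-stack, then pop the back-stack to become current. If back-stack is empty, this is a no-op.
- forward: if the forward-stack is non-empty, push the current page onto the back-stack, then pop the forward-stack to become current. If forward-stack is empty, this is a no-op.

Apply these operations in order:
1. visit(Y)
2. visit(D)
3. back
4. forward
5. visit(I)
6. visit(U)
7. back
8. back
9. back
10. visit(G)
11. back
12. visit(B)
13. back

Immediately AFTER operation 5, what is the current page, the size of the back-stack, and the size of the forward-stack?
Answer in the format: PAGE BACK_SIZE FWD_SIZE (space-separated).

After 1 (visit(Y)): cur=Y back=1 fwd=0
After 2 (visit(D)): cur=D back=2 fwd=0
After 3 (back): cur=Y back=1 fwd=1
After 4 (forward): cur=D back=2 fwd=0
After 5 (visit(I)): cur=I back=3 fwd=0

I 3 0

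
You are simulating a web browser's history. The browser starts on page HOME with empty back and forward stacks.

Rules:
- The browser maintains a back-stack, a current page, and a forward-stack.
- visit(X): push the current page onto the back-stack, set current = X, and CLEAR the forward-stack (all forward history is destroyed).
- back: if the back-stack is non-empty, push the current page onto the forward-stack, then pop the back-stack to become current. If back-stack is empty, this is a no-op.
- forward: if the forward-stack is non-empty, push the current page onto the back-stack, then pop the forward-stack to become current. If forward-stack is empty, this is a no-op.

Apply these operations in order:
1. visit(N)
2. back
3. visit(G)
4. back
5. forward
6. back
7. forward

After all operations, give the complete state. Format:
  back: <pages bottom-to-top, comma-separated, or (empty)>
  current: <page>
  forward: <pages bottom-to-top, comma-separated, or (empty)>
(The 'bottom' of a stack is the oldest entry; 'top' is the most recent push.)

Answer: back: HOME
current: G
forward: (empty)

Derivation:
After 1 (visit(N)): cur=N back=1 fwd=0
After 2 (back): cur=HOME back=0 fwd=1
After 3 (visit(G)): cur=G back=1 fwd=0
After 4 (back): cur=HOME back=0 fwd=1
After 5 (forward): cur=G back=1 fwd=0
After 6 (back): cur=HOME back=0 fwd=1
After 7 (forward): cur=G back=1 fwd=0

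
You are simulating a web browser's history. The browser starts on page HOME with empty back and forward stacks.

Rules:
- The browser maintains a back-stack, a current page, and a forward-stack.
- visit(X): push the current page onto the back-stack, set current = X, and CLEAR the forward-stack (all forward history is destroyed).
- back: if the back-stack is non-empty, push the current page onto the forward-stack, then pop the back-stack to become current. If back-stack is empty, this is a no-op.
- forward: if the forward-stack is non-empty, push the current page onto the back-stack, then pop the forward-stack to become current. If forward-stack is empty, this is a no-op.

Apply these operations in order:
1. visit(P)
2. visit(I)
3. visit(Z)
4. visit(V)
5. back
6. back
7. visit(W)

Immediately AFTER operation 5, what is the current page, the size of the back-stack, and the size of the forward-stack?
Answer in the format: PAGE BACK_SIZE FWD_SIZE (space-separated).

After 1 (visit(P)): cur=P back=1 fwd=0
After 2 (visit(I)): cur=I back=2 fwd=0
After 3 (visit(Z)): cur=Z back=3 fwd=0
After 4 (visit(V)): cur=V back=4 fwd=0
After 5 (back): cur=Z back=3 fwd=1

Z 3 1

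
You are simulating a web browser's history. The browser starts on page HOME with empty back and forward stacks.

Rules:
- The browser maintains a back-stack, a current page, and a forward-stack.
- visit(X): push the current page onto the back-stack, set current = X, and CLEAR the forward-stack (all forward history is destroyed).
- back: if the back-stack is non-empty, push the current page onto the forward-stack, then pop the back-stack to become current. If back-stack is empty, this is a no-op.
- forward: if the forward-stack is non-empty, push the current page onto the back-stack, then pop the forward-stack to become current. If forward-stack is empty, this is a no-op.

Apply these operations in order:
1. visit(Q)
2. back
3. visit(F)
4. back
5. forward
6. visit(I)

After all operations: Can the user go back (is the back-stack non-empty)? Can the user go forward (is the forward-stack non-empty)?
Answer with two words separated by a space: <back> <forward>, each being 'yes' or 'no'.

Answer: yes no

Derivation:
After 1 (visit(Q)): cur=Q back=1 fwd=0
After 2 (back): cur=HOME back=0 fwd=1
After 3 (visit(F)): cur=F back=1 fwd=0
After 4 (back): cur=HOME back=0 fwd=1
After 5 (forward): cur=F back=1 fwd=0
After 6 (visit(I)): cur=I back=2 fwd=0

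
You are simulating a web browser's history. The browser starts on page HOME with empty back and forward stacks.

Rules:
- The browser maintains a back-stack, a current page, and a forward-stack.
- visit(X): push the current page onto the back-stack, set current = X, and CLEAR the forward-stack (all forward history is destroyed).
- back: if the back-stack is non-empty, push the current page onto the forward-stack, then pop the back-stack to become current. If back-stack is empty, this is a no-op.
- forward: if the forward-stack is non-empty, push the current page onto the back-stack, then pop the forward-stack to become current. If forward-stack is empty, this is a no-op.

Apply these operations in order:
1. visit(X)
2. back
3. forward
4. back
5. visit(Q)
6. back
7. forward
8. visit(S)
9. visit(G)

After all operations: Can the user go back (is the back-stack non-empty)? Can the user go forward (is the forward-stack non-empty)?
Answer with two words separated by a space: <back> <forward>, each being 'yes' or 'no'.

After 1 (visit(X)): cur=X back=1 fwd=0
After 2 (back): cur=HOME back=0 fwd=1
After 3 (forward): cur=X back=1 fwd=0
After 4 (back): cur=HOME back=0 fwd=1
After 5 (visit(Q)): cur=Q back=1 fwd=0
After 6 (back): cur=HOME back=0 fwd=1
After 7 (forward): cur=Q back=1 fwd=0
After 8 (visit(S)): cur=S back=2 fwd=0
After 9 (visit(G)): cur=G back=3 fwd=0

Answer: yes no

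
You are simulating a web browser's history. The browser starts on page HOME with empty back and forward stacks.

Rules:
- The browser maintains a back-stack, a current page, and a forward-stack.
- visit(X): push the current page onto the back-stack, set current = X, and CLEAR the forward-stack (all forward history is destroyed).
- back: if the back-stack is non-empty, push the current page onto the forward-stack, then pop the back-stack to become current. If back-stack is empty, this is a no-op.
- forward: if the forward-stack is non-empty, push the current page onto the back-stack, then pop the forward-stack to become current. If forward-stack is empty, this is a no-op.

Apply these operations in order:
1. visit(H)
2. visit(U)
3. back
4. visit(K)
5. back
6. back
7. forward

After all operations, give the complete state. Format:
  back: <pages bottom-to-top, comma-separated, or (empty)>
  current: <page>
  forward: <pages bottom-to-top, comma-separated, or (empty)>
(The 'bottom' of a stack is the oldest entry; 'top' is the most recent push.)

After 1 (visit(H)): cur=H back=1 fwd=0
After 2 (visit(U)): cur=U back=2 fwd=0
After 3 (back): cur=H back=1 fwd=1
After 4 (visit(K)): cur=K back=2 fwd=0
After 5 (back): cur=H back=1 fwd=1
After 6 (back): cur=HOME back=0 fwd=2
After 7 (forward): cur=H back=1 fwd=1

Answer: back: HOME
current: H
forward: K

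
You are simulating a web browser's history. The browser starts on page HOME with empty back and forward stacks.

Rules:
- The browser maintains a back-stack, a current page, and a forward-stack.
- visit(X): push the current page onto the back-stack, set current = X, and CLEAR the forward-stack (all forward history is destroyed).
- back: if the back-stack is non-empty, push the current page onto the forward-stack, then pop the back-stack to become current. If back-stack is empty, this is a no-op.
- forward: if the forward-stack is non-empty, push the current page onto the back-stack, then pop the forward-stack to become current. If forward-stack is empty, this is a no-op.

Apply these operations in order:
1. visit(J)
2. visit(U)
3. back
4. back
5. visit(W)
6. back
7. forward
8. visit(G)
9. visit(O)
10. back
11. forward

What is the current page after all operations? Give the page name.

Answer: O

Derivation:
After 1 (visit(J)): cur=J back=1 fwd=0
After 2 (visit(U)): cur=U back=2 fwd=0
After 3 (back): cur=J back=1 fwd=1
After 4 (back): cur=HOME back=0 fwd=2
After 5 (visit(W)): cur=W back=1 fwd=0
After 6 (back): cur=HOME back=0 fwd=1
After 7 (forward): cur=W back=1 fwd=0
After 8 (visit(G)): cur=G back=2 fwd=0
After 9 (visit(O)): cur=O back=3 fwd=0
After 10 (back): cur=G back=2 fwd=1
After 11 (forward): cur=O back=3 fwd=0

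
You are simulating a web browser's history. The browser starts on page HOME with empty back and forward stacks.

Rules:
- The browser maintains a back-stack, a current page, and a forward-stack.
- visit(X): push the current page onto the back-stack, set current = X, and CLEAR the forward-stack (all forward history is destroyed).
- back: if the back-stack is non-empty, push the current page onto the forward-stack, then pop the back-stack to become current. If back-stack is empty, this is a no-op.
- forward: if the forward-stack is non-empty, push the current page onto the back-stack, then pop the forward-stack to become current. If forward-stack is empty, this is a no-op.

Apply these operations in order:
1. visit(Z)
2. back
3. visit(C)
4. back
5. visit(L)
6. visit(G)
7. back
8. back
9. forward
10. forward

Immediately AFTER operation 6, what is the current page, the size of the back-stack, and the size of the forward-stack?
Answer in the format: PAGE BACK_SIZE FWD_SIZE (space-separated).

After 1 (visit(Z)): cur=Z back=1 fwd=0
After 2 (back): cur=HOME back=0 fwd=1
After 3 (visit(C)): cur=C back=1 fwd=0
After 4 (back): cur=HOME back=0 fwd=1
After 5 (visit(L)): cur=L back=1 fwd=0
After 6 (visit(G)): cur=G back=2 fwd=0

G 2 0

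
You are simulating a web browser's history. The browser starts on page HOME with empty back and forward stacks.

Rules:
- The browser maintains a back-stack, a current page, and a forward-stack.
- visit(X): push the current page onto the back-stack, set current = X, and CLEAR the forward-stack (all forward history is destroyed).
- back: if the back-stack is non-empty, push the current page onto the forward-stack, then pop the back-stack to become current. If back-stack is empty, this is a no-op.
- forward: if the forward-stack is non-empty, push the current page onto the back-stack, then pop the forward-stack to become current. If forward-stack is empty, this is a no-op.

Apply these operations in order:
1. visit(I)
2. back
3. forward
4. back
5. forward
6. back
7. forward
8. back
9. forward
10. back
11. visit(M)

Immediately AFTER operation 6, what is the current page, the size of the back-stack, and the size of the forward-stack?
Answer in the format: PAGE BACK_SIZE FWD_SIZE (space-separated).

After 1 (visit(I)): cur=I back=1 fwd=0
After 2 (back): cur=HOME back=0 fwd=1
After 3 (forward): cur=I back=1 fwd=0
After 4 (back): cur=HOME back=0 fwd=1
After 5 (forward): cur=I back=1 fwd=0
After 6 (back): cur=HOME back=0 fwd=1

HOME 0 1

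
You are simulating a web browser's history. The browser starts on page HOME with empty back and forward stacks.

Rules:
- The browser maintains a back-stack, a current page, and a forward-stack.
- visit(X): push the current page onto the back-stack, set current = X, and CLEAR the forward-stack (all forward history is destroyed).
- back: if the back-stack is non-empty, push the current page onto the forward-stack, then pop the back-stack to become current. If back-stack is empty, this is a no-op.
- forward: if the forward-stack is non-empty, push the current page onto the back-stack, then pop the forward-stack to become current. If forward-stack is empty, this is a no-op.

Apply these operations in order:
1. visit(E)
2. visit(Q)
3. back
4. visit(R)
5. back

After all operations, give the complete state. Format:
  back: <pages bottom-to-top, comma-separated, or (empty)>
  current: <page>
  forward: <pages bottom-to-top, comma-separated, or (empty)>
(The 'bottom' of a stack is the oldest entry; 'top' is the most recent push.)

After 1 (visit(E)): cur=E back=1 fwd=0
After 2 (visit(Q)): cur=Q back=2 fwd=0
After 3 (back): cur=E back=1 fwd=1
After 4 (visit(R)): cur=R back=2 fwd=0
After 5 (back): cur=E back=1 fwd=1

Answer: back: HOME
current: E
forward: R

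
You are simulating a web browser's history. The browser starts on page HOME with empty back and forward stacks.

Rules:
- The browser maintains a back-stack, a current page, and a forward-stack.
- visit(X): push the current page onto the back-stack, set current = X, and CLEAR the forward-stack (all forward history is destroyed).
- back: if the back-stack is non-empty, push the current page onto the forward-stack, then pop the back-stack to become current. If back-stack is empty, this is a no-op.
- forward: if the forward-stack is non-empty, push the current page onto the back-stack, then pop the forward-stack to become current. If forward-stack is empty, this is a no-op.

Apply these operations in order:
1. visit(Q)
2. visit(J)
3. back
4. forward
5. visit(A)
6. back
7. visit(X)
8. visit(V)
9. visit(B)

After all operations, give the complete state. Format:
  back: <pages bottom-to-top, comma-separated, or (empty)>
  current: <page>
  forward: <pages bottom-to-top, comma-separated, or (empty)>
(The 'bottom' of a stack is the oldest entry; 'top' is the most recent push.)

Answer: back: HOME,Q,J,X,V
current: B
forward: (empty)

Derivation:
After 1 (visit(Q)): cur=Q back=1 fwd=0
After 2 (visit(J)): cur=J back=2 fwd=0
After 3 (back): cur=Q back=1 fwd=1
After 4 (forward): cur=J back=2 fwd=0
After 5 (visit(A)): cur=A back=3 fwd=0
After 6 (back): cur=J back=2 fwd=1
After 7 (visit(X)): cur=X back=3 fwd=0
After 8 (visit(V)): cur=V back=4 fwd=0
After 9 (visit(B)): cur=B back=5 fwd=0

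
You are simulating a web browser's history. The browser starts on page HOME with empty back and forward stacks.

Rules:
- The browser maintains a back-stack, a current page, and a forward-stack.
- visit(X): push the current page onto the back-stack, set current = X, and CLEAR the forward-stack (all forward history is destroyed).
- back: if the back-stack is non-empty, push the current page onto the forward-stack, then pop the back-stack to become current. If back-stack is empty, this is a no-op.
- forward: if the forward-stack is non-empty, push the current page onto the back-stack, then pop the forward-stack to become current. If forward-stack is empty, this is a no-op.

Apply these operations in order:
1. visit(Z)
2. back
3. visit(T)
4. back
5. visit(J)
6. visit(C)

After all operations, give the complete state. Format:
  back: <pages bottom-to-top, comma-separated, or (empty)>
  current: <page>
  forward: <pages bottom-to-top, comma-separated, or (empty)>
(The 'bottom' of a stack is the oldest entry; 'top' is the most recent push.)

After 1 (visit(Z)): cur=Z back=1 fwd=0
After 2 (back): cur=HOME back=0 fwd=1
After 3 (visit(T)): cur=T back=1 fwd=0
After 4 (back): cur=HOME back=0 fwd=1
After 5 (visit(J)): cur=J back=1 fwd=0
After 6 (visit(C)): cur=C back=2 fwd=0

Answer: back: HOME,J
current: C
forward: (empty)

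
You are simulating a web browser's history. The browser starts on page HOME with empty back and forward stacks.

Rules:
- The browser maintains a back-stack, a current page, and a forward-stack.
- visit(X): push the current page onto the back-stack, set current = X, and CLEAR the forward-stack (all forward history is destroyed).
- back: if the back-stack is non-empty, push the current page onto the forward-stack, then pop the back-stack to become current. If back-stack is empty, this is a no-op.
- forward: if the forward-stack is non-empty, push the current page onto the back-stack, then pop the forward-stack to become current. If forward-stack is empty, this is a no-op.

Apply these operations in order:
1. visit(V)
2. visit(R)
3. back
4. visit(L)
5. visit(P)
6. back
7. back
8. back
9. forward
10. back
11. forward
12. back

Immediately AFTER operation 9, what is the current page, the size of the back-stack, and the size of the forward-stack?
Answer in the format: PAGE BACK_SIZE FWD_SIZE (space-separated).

After 1 (visit(V)): cur=V back=1 fwd=0
After 2 (visit(R)): cur=R back=2 fwd=0
After 3 (back): cur=V back=1 fwd=1
After 4 (visit(L)): cur=L back=2 fwd=0
After 5 (visit(P)): cur=P back=3 fwd=0
After 6 (back): cur=L back=2 fwd=1
After 7 (back): cur=V back=1 fwd=2
After 8 (back): cur=HOME back=0 fwd=3
After 9 (forward): cur=V back=1 fwd=2

V 1 2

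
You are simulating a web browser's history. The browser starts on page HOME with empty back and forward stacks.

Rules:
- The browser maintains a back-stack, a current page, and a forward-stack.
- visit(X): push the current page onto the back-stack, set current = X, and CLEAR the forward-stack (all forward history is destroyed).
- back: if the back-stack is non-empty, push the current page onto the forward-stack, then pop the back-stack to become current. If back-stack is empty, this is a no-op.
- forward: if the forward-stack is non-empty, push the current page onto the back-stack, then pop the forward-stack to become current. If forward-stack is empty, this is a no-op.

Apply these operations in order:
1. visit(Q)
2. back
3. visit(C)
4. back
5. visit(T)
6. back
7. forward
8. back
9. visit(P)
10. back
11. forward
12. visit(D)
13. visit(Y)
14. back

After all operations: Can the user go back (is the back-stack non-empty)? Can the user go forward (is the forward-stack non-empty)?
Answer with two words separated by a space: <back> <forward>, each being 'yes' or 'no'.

Answer: yes yes

Derivation:
After 1 (visit(Q)): cur=Q back=1 fwd=0
After 2 (back): cur=HOME back=0 fwd=1
After 3 (visit(C)): cur=C back=1 fwd=0
After 4 (back): cur=HOME back=0 fwd=1
After 5 (visit(T)): cur=T back=1 fwd=0
After 6 (back): cur=HOME back=0 fwd=1
After 7 (forward): cur=T back=1 fwd=0
After 8 (back): cur=HOME back=0 fwd=1
After 9 (visit(P)): cur=P back=1 fwd=0
After 10 (back): cur=HOME back=0 fwd=1
After 11 (forward): cur=P back=1 fwd=0
After 12 (visit(D)): cur=D back=2 fwd=0
After 13 (visit(Y)): cur=Y back=3 fwd=0
After 14 (back): cur=D back=2 fwd=1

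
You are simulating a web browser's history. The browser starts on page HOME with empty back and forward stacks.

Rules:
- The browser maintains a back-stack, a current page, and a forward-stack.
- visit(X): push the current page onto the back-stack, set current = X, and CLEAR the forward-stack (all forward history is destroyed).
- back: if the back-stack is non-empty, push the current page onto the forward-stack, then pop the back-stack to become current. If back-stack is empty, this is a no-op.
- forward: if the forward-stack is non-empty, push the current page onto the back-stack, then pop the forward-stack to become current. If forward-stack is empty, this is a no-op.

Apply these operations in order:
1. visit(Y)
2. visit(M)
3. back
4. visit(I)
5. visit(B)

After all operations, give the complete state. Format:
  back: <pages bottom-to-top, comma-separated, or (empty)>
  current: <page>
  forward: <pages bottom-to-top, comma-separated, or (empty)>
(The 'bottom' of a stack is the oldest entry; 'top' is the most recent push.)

Answer: back: HOME,Y,I
current: B
forward: (empty)

Derivation:
After 1 (visit(Y)): cur=Y back=1 fwd=0
After 2 (visit(M)): cur=M back=2 fwd=0
After 3 (back): cur=Y back=1 fwd=1
After 4 (visit(I)): cur=I back=2 fwd=0
After 5 (visit(B)): cur=B back=3 fwd=0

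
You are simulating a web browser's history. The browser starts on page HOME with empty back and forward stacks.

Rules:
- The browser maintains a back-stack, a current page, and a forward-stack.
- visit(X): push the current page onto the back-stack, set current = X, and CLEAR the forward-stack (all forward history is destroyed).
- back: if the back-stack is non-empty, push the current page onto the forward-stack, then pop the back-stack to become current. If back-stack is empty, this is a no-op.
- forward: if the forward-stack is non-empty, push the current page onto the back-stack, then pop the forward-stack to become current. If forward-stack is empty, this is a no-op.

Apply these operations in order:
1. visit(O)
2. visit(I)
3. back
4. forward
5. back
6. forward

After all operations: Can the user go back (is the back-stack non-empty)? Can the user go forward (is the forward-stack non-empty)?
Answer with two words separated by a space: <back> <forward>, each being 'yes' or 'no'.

Answer: yes no

Derivation:
After 1 (visit(O)): cur=O back=1 fwd=0
After 2 (visit(I)): cur=I back=2 fwd=0
After 3 (back): cur=O back=1 fwd=1
After 4 (forward): cur=I back=2 fwd=0
After 5 (back): cur=O back=1 fwd=1
After 6 (forward): cur=I back=2 fwd=0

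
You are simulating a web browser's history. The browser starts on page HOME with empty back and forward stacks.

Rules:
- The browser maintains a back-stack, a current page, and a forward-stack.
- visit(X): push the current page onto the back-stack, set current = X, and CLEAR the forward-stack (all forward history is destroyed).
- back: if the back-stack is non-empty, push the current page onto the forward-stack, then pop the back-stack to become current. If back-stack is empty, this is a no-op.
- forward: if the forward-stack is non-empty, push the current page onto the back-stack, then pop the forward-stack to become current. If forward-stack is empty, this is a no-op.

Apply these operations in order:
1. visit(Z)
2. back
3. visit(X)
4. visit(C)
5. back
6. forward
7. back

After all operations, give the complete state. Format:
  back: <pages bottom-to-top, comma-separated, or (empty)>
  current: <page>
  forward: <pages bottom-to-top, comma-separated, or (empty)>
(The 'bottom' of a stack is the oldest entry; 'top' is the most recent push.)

Answer: back: HOME
current: X
forward: C

Derivation:
After 1 (visit(Z)): cur=Z back=1 fwd=0
After 2 (back): cur=HOME back=0 fwd=1
After 3 (visit(X)): cur=X back=1 fwd=0
After 4 (visit(C)): cur=C back=2 fwd=0
After 5 (back): cur=X back=1 fwd=1
After 6 (forward): cur=C back=2 fwd=0
After 7 (back): cur=X back=1 fwd=1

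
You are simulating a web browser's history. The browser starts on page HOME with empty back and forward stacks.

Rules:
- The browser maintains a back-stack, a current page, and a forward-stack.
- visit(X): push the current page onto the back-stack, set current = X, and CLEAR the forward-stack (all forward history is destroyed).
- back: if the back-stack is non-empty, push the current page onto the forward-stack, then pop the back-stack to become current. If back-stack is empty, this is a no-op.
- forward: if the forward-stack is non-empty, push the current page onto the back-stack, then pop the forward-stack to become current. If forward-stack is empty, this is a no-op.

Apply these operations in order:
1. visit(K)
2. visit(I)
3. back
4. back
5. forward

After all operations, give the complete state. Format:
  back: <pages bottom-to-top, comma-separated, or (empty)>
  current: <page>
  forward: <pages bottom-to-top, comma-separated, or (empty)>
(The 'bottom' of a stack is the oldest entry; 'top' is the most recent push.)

Answer: back: HOME
current: K
forward: I

Derivation:
After 1 (visit(K)): cur=K back=1 fwd=0
After 2 (visit(I)): cur=I back=2 fwd=0
After 3 (back): cur=K back=1 fwd=1
After 4 (back): cur=HOME back=0 fwd=2
After 5 (forward): cur=K back=1 fwd=1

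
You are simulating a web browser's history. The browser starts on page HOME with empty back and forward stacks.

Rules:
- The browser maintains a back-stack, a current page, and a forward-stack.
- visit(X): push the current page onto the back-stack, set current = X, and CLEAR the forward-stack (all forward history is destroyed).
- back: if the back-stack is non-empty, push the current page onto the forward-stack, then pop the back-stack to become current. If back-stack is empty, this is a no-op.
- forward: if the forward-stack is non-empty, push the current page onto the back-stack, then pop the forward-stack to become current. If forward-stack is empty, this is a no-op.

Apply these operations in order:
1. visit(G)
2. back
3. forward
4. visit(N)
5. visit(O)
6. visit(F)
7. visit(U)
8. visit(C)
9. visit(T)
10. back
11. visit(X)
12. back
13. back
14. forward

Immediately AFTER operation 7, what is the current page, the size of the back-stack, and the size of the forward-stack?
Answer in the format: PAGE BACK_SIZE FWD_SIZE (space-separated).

After 1 (visit(G)): cur=G back=1 fwd=0
After 2 (back): cur=HOME back=0 fwd=1
After 3 (forward): cur=G back=1 fwd=0
After 4 (visit(N)): cur=N back=2 fwd=0
After 5 (visit(O)): cur=O back=3 fwd=0
After 6 (visit(F)): cur=F back=4 fwd=0
After 7 (visit(U)): cur=U back=5 fwd=0

U 5 0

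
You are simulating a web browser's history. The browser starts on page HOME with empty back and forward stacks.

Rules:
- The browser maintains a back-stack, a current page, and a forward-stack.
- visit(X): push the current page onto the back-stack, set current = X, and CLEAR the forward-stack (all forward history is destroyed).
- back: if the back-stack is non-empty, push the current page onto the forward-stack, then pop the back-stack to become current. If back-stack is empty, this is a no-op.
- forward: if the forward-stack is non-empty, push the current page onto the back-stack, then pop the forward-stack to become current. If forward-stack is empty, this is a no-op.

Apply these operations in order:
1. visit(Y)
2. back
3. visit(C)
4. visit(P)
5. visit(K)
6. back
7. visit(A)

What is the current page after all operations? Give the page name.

Answer: A

Derivation:
After 1 (visit(Y)): cur=Y back=1 fwd=0
After 2 (back): cur=HOME back=0 fwd=1
After 3 (visit(C)): cur=C back=1 fwd=0
After 4 (visit(P)): cur=P back=2 fwd=0
After 5 (visit(K)): cur=K back=3 fwd=0
After 6 (back): cur=P back=2 fwd=1
After 7 (visit(A)): cur=A back=3 fwd=0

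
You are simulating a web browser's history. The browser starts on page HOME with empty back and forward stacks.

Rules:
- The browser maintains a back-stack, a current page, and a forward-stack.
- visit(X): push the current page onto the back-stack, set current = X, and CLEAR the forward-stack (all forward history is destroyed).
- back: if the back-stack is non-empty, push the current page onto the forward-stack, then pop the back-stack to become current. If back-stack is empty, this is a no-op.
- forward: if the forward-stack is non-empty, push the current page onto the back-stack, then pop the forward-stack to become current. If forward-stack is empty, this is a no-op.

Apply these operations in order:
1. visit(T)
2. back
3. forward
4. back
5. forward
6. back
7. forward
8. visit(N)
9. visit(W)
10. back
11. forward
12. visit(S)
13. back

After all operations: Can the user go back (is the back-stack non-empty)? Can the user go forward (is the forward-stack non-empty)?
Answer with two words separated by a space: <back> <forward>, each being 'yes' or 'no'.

Answer: yes yes

Derivation:
After 1 (visit(T)): cur=T back=1 fwd=0
After 2 (back): cur=HOME back=0 fwd=1
After 3 (forward): cur=T back=1 fwd=0
After 4 (back): cur=HOME back=0 fwd=1
After 5 (forward): cur=T back=1 fwd=0
After 6 (back): cur=HOME back=0 fwd=1
After 7 (forward): cur=T back=1 fwd=0
After 8 (visit(N)): cur=N back=2 fwd=0
After 9 (visit(W)): cur=W back=3 fwd=0
After 10 (back): cur=N back=2 fwd=1
After 11 (forward): cur=W back=3 fwd=0
After 12 (visit(S)): cur=S back=4 fwd=0
After 13 (back): cur=W back=3 fwd=1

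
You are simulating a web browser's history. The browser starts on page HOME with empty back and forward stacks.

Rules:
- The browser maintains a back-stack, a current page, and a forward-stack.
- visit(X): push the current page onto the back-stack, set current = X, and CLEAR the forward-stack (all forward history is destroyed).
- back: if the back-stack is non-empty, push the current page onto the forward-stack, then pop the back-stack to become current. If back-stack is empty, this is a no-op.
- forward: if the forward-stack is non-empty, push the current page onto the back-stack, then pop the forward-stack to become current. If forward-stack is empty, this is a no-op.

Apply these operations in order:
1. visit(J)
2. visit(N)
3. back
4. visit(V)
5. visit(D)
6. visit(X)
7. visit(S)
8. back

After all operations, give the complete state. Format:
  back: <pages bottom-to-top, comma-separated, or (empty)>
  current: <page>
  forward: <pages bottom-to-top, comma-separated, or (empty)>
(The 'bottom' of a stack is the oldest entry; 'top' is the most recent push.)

After 1 (visit(J)): cur=J back=1 fwd=0
After 2 (visit(N)): cur=N back=2 fwd=0
After 3 (back): cur=J back=1 fwd=1
After 4 (visit(V)): cur=V back=2 fwd=0
After 5 (visit(D)): cur=D back=3 fwd=0
After 6 (visit(X)): cur=X back=4 fwd=0
After 7 (visit(S)): cur=S back=5 fwd=0
After 8 (back): cur=X back=4 fwd=1

Answer: back: HOME,J,V,D
current: X
forward: S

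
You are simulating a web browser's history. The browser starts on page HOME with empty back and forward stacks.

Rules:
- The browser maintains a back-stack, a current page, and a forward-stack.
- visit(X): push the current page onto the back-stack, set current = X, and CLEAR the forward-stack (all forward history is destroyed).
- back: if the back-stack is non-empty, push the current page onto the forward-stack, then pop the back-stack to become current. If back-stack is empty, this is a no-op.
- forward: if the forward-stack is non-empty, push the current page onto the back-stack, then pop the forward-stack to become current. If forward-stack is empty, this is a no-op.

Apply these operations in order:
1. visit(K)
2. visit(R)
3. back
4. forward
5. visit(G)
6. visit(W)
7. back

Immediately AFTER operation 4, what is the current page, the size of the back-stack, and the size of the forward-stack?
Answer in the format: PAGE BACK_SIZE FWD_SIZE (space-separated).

After 1 (visit(K)): cur=K back=1 fwd=0
After 2 (visit(R)): cur=R back=2 fwd=0
After 3 (back): cur=K back=1 fwd=1
After 4 (forward): cur=R back=2 fwd=0

R 2 0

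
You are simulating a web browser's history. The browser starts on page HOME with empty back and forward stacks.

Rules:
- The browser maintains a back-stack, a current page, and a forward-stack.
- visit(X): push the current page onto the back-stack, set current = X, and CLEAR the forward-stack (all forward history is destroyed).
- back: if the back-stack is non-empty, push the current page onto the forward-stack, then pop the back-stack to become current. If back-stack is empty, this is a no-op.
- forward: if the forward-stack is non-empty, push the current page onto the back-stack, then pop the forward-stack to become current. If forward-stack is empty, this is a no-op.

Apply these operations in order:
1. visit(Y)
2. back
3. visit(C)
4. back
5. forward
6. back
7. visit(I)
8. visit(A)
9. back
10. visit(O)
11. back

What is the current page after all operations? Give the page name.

After 1 (visit(Y)): cur=Y back=1 fwd=0
After 2 (back): cur=HOME back=0 fwd=1
After 3 (visit(C)): cur=C back=1 fwd=0
After 4 (back): cur=HOME back=0 fwd=1
After 5 (forward): cur=C back=1 fwd=0
After 6 (back): cur=HOME back=0 fwd=1
After 7 (visit(I)): cur=I back=1 fwd=0
After 8 (visit(A)): cur=A back=2 fwd=0
After 9 (back): cur=I back=1 fwd=1
After 10 (visit(O)): cur=O back=2 fwd=0
After 11 (back): cur=I back=1 fwd=1

Answer: I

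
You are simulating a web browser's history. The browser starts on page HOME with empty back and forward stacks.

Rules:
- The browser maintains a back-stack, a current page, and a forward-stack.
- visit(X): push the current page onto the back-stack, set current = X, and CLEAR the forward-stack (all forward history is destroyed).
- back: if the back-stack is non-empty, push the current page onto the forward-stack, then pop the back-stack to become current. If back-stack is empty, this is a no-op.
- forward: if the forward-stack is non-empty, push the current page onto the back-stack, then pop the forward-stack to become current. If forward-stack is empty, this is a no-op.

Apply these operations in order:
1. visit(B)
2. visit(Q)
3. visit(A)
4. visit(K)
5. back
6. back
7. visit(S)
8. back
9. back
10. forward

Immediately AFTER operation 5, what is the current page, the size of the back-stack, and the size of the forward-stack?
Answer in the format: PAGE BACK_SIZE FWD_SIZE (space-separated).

After 1 (visit(B)): cur=B back=1 fwd=0
After 2 (visit(Q)): cur=Q back=2 fwd=0
After 3 (visit(A)): cur=A back=3 fwd=0
After 4 (visit(K)): cur=K back=4 fwd=0
After 5 (back): cur=A back=3 fwd=1

A 3 1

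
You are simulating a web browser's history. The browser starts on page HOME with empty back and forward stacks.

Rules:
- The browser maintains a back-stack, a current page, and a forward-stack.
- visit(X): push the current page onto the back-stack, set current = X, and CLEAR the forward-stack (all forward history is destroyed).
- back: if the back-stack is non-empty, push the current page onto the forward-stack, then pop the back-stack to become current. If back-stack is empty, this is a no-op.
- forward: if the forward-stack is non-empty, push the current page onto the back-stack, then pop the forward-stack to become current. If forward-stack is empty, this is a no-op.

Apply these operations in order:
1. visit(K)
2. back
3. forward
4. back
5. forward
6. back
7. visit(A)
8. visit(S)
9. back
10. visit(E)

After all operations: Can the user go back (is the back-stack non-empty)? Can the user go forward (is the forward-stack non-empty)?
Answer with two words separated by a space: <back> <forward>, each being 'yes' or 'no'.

After 1 (visit(K)): cur=K back=1 fwd=0
After 2 (back): cur=HOME back=0 fwd=1
After 3 (forward): cur=K back=1 fwd=0
After 4 (back): cur=HOME back=0 fwd=1
After 5 (forward): cur=K back=1 fwd=0
After 6 (back): cur=HOME back=0 fwd=1
After 7 (visit(A)): cur=A back=1 fwd=0
After 8 (visit(S)): cur=S back=2 fwd=0
After 9 (back): cur=A back=1 fwd=1
After 10 (visit(E)): cur=E back=2 fwd=0

Answer: yes no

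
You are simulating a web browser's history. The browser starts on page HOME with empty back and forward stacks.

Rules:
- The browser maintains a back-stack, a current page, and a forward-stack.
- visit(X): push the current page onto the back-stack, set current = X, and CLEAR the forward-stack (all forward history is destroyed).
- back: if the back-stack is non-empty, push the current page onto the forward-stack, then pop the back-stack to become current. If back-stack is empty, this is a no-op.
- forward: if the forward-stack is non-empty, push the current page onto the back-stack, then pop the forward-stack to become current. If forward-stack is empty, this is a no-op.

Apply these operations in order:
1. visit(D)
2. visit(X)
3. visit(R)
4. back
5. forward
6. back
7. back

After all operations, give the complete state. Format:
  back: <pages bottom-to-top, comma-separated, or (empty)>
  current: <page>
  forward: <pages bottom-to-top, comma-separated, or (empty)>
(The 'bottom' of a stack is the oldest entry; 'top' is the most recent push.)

After 1 (visit(D)): cur=D back=1 fwd=0
After 2 (visit(X)): cur=X back=2 fwd=0
After 3 (visit(R)): cur=R back=3 fwd=0
After 4 (back): cur=X back=2 fwd=1
After 5 (forward): cur=R back=3 fwd=0
After 6 (back): cur=X back=2 fwd=1
After 7 (back): cur=D back=1 fwd=2

Answer: back: HOME
current: D
forward: R,X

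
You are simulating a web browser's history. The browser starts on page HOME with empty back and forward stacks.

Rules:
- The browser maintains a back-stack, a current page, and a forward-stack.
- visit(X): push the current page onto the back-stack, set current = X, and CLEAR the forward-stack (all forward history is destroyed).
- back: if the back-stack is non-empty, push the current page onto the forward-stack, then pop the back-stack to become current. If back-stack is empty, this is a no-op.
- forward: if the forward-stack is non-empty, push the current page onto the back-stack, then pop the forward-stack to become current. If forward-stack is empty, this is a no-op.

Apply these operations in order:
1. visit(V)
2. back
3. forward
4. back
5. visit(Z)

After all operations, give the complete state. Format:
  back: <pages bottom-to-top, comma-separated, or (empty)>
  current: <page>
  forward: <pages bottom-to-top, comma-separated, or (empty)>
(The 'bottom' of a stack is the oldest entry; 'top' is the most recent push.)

After 1 (visit(V)): cur=V back=1 fwd=0
After 2 (back): cur=HOME back=0 fwd=1
After 3 (forward): cur=V back=1 fwd=0
After 4 (back): cur=HOME back=0 fwd=1
After 5 (visit(Z)): cur=Z back=1 fwd=0

Answer: back: HOME
current: Z
forward: (empty)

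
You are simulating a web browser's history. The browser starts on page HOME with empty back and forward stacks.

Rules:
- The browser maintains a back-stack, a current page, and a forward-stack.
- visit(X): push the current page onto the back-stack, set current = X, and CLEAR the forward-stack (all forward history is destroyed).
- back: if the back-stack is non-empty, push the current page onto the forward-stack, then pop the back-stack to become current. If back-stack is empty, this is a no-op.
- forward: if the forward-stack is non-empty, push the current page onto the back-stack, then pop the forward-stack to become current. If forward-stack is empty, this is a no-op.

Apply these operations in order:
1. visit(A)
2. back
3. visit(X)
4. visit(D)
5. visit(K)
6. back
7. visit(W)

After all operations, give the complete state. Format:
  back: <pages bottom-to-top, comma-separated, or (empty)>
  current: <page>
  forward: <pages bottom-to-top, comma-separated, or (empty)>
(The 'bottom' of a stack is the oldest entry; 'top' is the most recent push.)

After 1 (visit(A)): cur=A back=1 fwd=0
After 2 (back): cur=HOME back=0 fwd=1
After 3 (visit(X)): cur=X back=1 fwd=0
After 4 (visit(D)): cur=D back=2 fwd=0
After 5 (visit(K)): cur=K back=3 fwd=0
After 6 (back): cur=D back=2 fwd=1
After 7 (visit(W)): cur=W back=3 fwd=0

Answer: back: HOME,X,D
current: W
forward: (empty)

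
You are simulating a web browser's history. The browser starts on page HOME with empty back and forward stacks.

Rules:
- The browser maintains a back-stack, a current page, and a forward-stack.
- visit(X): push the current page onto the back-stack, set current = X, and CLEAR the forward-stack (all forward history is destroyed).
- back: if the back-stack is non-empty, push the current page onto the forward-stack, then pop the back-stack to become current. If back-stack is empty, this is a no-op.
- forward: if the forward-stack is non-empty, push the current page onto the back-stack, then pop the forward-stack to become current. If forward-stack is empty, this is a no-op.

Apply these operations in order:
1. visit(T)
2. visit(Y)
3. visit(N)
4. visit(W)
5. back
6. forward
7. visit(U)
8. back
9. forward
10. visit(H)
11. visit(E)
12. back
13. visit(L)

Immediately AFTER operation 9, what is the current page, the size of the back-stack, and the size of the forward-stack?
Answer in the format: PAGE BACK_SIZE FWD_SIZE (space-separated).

After 1 (visit(T)): cur=T back=1 fwd=0
After 2 (visit(Y)): cur=Y back=2 fwd=0
After 3 (visit(N)): cur=N back=3 fwd=0
After 4 (visit(W)): cur=W back=4 fwd=0
After 5 (back): cur=N back=3 fwd=1
After 6 (forward): cur=W back=4 fwd=0
After 7 (visit(U)): cur=U back=5 fwd=0
After 8 (back): cur=W back=4 fwd=1
After 9 (forward): cur=U back=5 fwd=0

U 5 0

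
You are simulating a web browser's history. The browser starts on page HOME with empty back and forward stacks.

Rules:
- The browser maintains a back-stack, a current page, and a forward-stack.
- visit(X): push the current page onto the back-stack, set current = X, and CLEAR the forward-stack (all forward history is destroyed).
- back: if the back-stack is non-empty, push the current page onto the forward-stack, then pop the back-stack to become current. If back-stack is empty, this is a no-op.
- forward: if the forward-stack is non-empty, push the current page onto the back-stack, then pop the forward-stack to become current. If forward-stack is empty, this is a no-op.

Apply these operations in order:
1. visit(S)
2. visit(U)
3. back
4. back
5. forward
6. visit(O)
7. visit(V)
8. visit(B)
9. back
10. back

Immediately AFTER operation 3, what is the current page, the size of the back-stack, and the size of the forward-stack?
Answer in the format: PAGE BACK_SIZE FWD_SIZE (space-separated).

After 1 (visit(S)): cur=S back=1 fwd=0
After 2 (visit(U)): cur=U back=2 fwd=0
After 3 (back): cur=S back=1 fwd=1

S 1 1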